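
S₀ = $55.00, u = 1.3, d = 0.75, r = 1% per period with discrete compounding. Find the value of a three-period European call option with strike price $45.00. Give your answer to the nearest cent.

Risk-neutral probability p = (1 + 0.01 − 0.75)/(1.3 − 0.75) = 0.2600/0.5500 = 0.4727
Terminal stock prices: S_uuu = 120.8, S_uud = 69.71, S_udd = 40.22, S_ddd = 23.2
Terminal payoffs (S − K): max(75.84, 0) = 75.84, max(24.71, 0) = 24.71, max(-4.781, 0) = 0, max(-21.8, 0) = 0
Node uu (S = 92.95): V_uu = 1/1.01·[0.4727·75.8350 + 0.5273·24.7125] = 48.3955
Node ud (S = 53.62): V_ud = 1/1.01·[0.4727·24.7125 + 0.5273·0.0000] = 11.5666
Node dd (S = 30.94): V_dd = 1/1.01·[0.4727·0.0000 + 0.5273·0.0000] = 0.0000
Node u (S = 71.5): V_u = 1/1.01·[0.4727·48.3955 + 0.5273·11.5666] = 28.6898
Node d (S = 41.25): V_d = 1/1.01·[0.4727·11.5666 + 0.5273·0.0000] = 5.4137
Node 0 (S = 55): V_0 = 1/1.01·[0.4727·28.6898 + 0.5273·5.4137] = 16.2544

$16.25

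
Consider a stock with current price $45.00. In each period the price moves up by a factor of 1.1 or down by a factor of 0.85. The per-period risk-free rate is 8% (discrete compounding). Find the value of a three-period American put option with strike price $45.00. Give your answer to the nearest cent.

Risk-neutral probability p = (1 + 0.08 − 0.85)/(1.1 − 0.85) = 0.2300/0.2500 = 0.9200
Terminal stock prices: S_uuu = 59.9, S_uud = 46.28, S_udd = 35.76, S_ddd = 27.64
Terminal payoffs (K − S): max(-14.9, 0) = 0, max(-1.283, 0) = 0, max(9.236, 0) = 9.236, max(17.36, 0) = 17.36
Node uu (S = 54.45): continuation = 1/1.08·[0.9200·0.0000 + 0.0800·0.0000] = 0.0000; exercise value = 0.0000 ≤ continuation, so V_uu = 0.0000
Node ud (S = 42.08): continuation = 1/1.08·[0.9200·0.0000 + 0.0800·9.2362] = 0.6842; exercise value = 2.9250 > continuation, so V_ud = 2.9250 (exercise)
Node dd (S = 32.51): continuation = 1/1.08·[0.9200·9.2362 + 0.0800·17.3644] = 9.1542; exercise value = 12.4875 > continuation, so V_dd = 12.4875 (exercise)
Node u (S = 49.5): continuation = 1/1.08·[0.9200·0.0000 + 0.0800·2.9250] = 0.2167; exercise value = 0.0000 ≤ continuation, so V_u = 0.2167
Node d (S = 38.25): continuation = 1/1.08·[0.9200·2.9250 + 0.0800·12.4875] = 3.4167; exercise value = 6.7500 > continuation, so V_d = 6.7500 (exercise)
Node 0 (S = 45): continuation = 1/1.08·[0.9200·0.2167 + 0.0800·6.7500] = 0.6846; exercise value = 0.0000 ≤ continuation, so V_0 = 0.6846

$0.68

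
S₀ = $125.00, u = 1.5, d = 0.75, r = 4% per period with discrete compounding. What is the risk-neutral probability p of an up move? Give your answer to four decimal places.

p = 0.3867

Risk-neutral probability p = (1 + 0.04 − 0.75)/(1.5 − 0.75) = 0.2900/0.7500 = 0.3867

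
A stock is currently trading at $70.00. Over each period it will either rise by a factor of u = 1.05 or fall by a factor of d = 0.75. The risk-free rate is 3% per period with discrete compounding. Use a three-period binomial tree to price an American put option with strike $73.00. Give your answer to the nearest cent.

$3.18

Risk-neutral probability p = (1 + 0.03 − 0.75)/(1.05 − 0.75) = 0.2800/0.3000 = 0.9333
Terminal stock prices: S_uuu = 81.03, S_uud = 57.88, S_udd = 41.34, S_ddd = 29.53
Terminal payoffs (K − S): max(-8.034, 0) = 0, max(15.12, 0) = 15.12, max(31.66, 0) = 31.66, max(43.47, 0) = 43.47
Node uu (S = 77.17): continuation = 1/1.03·[0.9333·0.0000 + 0.0667·15.1188] = 0.9786; exercise value = 0.0000 ≤ continuation, so V_uu = 0.9786
Node ud (S = 55.12): continuation = 1/1.03·[0.9333·15.1188 + 0.0667·31.6562] = 15.7488; exercise value = 17.8750 > continuation, so V_ud = 17.8750 (exercise)
Node dd (S = 39.38): continuation = 1/1.03·[0.9333·31.6562 + 0.0667·43.4688] = 31.4988; exercise value = 33.6250 > continuation, so V_dd = 33.6250 (exercise)
Node u (S = 73.5): continuation = 1/1.03·[0.9333·0.9786 + 0.0667·17.8750] = 2.0437; exercise value = 0.0000 ≤ continuation, so V_u = 2.0437
Node d (S = 52.5): continuation = 1/1.03·[0.9333·17.8750 + 0.0667·33.6250] = 18.3738; exercise value = 20.5000 > continuation, so V_d = 20.5000 (exercise)
Node 0 (S = 70): continuation = 1/1.03·[0.9333·2.0437 + 0.0667·20.5000] = 3.1787; exercise value = 3.0000 ≤ continuation, so V_0 = 3.1787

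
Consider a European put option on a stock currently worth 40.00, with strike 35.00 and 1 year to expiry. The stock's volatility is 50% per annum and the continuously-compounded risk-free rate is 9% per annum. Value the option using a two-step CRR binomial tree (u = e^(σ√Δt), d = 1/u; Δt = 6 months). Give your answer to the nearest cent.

CRR parameters: u = e^(σ√Δt) = e^(0.5·√0.5) = 1.4241, d = 1/u = 0.7022
Per-period rate: rΔt = 0.09·0.5 = 0.045, so R = e^0.045 = 1.0460
Risk-neutral probability p = (e^0.045 − 0.7022)/(1.4241 − 0.7022) = 0.3438/0.7219 = 0.4763
Terminal stock prices: S_uu = 81.12, S_ud = 40, S_dd = 19.72
Terminal payoffs (K − S): max(-46.12, 0) = 0, max(-5, 0) = 0, max(15.28, 0) = 15.28
Node u (S = 56.96): V_u = e^(−0.045)·[0.4763·0.0000 + 0.5237·0.0000] = 0.0000
Node d (S = 28.09): V_d = e^(−0.045)·[0.4763·0.0000 + 0.5237·15.2773] = 7.6490
Node 0 (S = 40): V_0 = e^(−0.045)·[0.4763·0.0000 + 0.5237·7.6490] = 3.8297

3.83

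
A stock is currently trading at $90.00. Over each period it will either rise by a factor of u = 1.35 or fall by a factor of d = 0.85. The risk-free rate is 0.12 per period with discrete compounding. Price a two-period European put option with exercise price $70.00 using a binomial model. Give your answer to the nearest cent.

Risk-neutral probability p = (1 + 0.12 − 0.85)/(1.35 − 0.85) = 0.2700/0.5000 = 0.5400
Terminal stock prices: S_uu = 164, S_ud = 103.3, S_dd = 65.02
Terminal payoffs (K − S): max(-94.03, 0) = 0, max(-33.28, 0) = 0, max(4.975, 0) = 4.975
Node u (S = 121.5): V_u = 1/1.12·[0.5400·0.0000 + 0.4600·0.0000] = 0.0000
Node d (S = 76.5): V_d = 1/1.12·[0.5400·0.0000 + 0.4600·4.9750] = 2.0433
Node 0 (S = 90): V_0 = 1/1.12·[0.5400·0.0000 + 0.4600·2.0433] = 0.8392

$0.84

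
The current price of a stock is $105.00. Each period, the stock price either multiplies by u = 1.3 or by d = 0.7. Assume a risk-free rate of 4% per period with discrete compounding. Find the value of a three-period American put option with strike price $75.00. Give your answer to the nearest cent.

Risk-neutral probability p = (1 + 0.04 − 0.7)/(1.3 − 0.7) = 0.3400/0.6000 = 0.5667
Terminal stock prices: S_uuu = 230.7, S_uud = 124.2, S_udd = 66.88, S_ddd = 36.01
Terminal payoffs (K − S): max(-155.7, 0) = 0, max(-49.22, 0) = 0, max(8.115, 0) = 8.115, max(38.99, 0) = 38.99
Node uu (S = 177.5): continuation = 1/1.04·[0.5667·0.0000 + 0.4333·0.0000] = 0.0000; exercise value = 0.0000 ≤ continuation, so V_uu = 0.0000
Node ud (S = 95.55): continuation = 1/1.04·[0.5667·0.0000 + 0.4333·8.1150] = 3.3813; exercise value = 0.0000 ≤ continuation, so V_ud = 3.3813
Node dd (S = 51.45): continuation = 1/1.04·[0.5667·8.1150 + 0.4333·38.9850] = 20.6654; exercise value = 23.5500 > continuation, so V_dd = 23.5500 (exercise)
Node u (S = 136.5): continuation = 1/1.04·[0.5667·0.0000 + 0.4333·3.3813] = 1.4089; exercise value = 0.0000 ≤ continuation, so V_u = 1.4089
Node d (S = 73.5): continuation = 1/1.04·[0.5667·3.3813 + 0.4333·23.5500] = 11.6548; exercise value = 1.5000 ≤ continuation, so V_d = 11.6548
Node 0 (S = 105): continuation = 1/1.04·[0.5667·1.4089 + 0.4333·11.6548] = 5.6238; exercise value = 0.0000 ≤ continuation, so V_0 = 5.6238

$5.62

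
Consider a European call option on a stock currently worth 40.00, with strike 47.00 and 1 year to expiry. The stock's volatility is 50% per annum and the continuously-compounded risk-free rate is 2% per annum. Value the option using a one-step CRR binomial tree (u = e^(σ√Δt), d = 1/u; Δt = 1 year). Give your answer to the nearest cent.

CRR parameters: u = e^(σ√Δt) = e^(0.5·√1) = 1.6487, d = 1/u = 0.6065
Per-period rate: rΔt = 0.02·1 = 0.02, so R = e^0.02 = 1.0202
Risk-neutral probability p = (e^0.02 − 0.6065)/(1.6487 − 0.6065) = 0.4137/1.0422 = 0.3969
Terminal stock prices: S_u = 65.95, S_d = 24.26
Terminal payoffs (S − K): max(18.95, 0) = 18.95, max(-22.74, 0) = 0
Node 0 (S = 40): V_0 = e^(−0.02)·[0.3969·18.9489 + 0.6031·0.0000] = 7.3723

7.37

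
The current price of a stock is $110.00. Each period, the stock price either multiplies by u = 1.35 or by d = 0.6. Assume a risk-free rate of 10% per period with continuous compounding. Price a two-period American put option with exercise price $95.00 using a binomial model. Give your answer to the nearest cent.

Risk-neutral probability p = (e^0.1 − 0.6)/(1.35 − 0.6) = 0.5052/0.7500 = 0.6736
Terminal stock prices: S_uu = 200.5, S_ud = 89.1, S_dd = 39.6
Terminal payoffs (K − S): max(-105.5, 0) = 0, max(5.9, 0) = 5.9, max(55.4, 0) = 55.4
Node u (S = 148.5): continuation = e^(−0.1)·[0.6736·0.0000 + 0.3264·5.9000] = 1.7427; exercise value = 0.0000 ≤ continuation, so V_u = 1.7427
Node d (S = 66): continuation = e^(−0.1)·[0.6736·5.9000 + 0.3264·55.4000] = 19.9596; exercise value = 29.0000 > continuation, so V_d = 29.0000 (exercise)
Node 0 (S = 110): continuation = e^(−0.1)·[0.6736·1.7427 + 0.3264·29.0000] = 9.6280; exercise value = 0.0000 ≤ continuation, so V_0 = 9.6280

$9.63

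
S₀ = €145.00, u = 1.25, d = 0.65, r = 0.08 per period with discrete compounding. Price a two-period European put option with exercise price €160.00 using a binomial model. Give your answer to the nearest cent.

€21.48

Risk-neutral probability p = (1 + 0.08 − 0.65)/(1.25 − 0.65) = 0.4300/0.6000 = 0.7167
Terminal stock prices: S_uu = 226.6, S_ud = 117.8, S_dd = 61.26
Terminal payoffs (K − S): max(-66.56, 0) = 0, max(42.19, 0) = 42.19, max(98.74, 0) = 98.74
Node u (S = 181.2): V_u = 1/1.08·[0.7167·0.0000 + 0.2833·42.1875] = 11.0677
Node d (S = 94.25): V_d = 1/1.08·[0.7167·42.1875 + 0.2833·98.7375] = 53.8981
Node 0 (S = 145): V_0 = 1/1.08·[0.7167·11.0677 + 0.2833·53.8981] = 21.4843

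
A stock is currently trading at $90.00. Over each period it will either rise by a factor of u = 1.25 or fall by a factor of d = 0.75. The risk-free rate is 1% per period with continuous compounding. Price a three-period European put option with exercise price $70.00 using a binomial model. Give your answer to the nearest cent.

$5.78

Risk-neutral probability p = (e^0.01 − 0.75)/(1.25 − 0.75) = 0.2601/0.5000 = 0.5201
Terminal stock prices: S_uuu = 175.8, S_uud = 105.5, S_udd = 63.28, S_ddd = 37.97
Terminal payoffs (K − S): max(-105.8, 0) = 0, max(-35.47, 0) = 0, max(6.719, 0) = 6.719, max(32.03, 0) = 32.03
Node uu (S = 140.6): V_uu = e^(−0.01)·[0.5201·0.0000 + 0.4799·0.0000] = 0.0000
Node ud (S = 84.38): V_ud = e^(−0.01)·[0.5201·0.0000 + 0.4799·6.7188] = 3.1922
Node dd (S = 50.62): V_dd = e^(−0.01)·[0.5201·6.7188 + 0.4799·32.0312] = 18.6785
Node u (S = 112.5): V_u = e^(−0.01)·[0.5201·0.0000 + 0.4799·3.1922] = 1.5167
Node d (S = 67.5): V_d = e^(−0.01)·[0.5201·3.1922 + 0.4799·18.6785] = 10.5184
Node 0 (S = 90): V_0 = e^(−0.01)·[0.5201·1.5167 + 0.4799·10.5184] = 5.7785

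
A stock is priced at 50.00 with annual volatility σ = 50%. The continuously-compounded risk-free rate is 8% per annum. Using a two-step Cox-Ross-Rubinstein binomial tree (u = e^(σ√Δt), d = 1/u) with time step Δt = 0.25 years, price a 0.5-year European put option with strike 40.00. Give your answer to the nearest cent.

CRR parameters: u = e^(σ√Δt) = e^(0.5·√0.25) = 1.2840, d = 1/u = 0.7788
Per-period rate: rΔt = 0.08·0.25 = 0.02, so R = e^0.02 = 1.0202
Risk-neutral probability p = (e^0.02 − 0.7788)/(1.2840 − 0.7788) = 0.2414/0.5052 = 0.4778
Terminal stock prices: S_uu = 82.44, S_ud = 50, S_dd = 30.33
Terminal payoffs (K − S): max(-42.44, 0) = 0, max(-10, 0) = 0, max(9.673, 0) = 9.673
Node u (S = 64.2): V_u = e^(−0.02)·[0.4778·0.0000 + 0.5222·0.0000] = 0.0000
Node d (S = 38.94): V_d = e^(−0.02)·[0.4778·0.0000 + 0.5222·9.6735] = 4.9514
Node 0 (S = 50): V_0 = e^(−0.02)·[0.4778·0.0000 + 0.5222·4.9514] = 2.5344

2.53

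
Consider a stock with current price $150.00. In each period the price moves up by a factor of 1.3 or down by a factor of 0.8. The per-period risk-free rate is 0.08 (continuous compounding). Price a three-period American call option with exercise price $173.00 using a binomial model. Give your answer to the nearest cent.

Risk-neutral probability p = (e^0.08 − 0.8)/(1.3 − 0.8) = 0.2833/0.5000 = 0.5666
Terminal stock prices: S_uuu = 329.6, S_uud = 202.8, S_udd = 124.8, S_ddd = 76.8
Terminal payoffs (S − K): max(156.6, 0) = 156.6, max(29.8, 0) = 29.8, max(-48.2, 0) = 0, max(-96.2, 0) = 0
Node uu (S = 253.5): continuation = e^(−0.08)·[0.5666·156.5500 + 0.4334·29.8000] = 93.8009; exercise value = 80.5000 ≤ continuation, so V_uu = 93.8009
Node ud (S = 156): continuation = e^(−0.08)·[0.5666·29.8000 + 0.4334·0.0000] = 15.5858; exercise value = 0.0000 ≤ continuation, so V_ud = 15.5858
Node dd (S = 96): continuation = e^(−0.08)·[0.5666·0.0000 + 0.4334·0.0000] = 0.0000; exercise value = 0.0000 ≤ continuation, so V_dd = 0.0000
Node u (S = 195): continuation = e^(−0.08)·[0.5666·93.8009 + 0.4334·15.5858] = 55.2951; exercise value = 22.0000 ≤ continuation, so V_u = 55.2951
Node d (S = 120): continuation = e^(−0.08)·[0.5666·15.5858 + 0.4334·0.0000] = 8.1516; exercise value = 0.0000 ≤ continuation, so V_d = 8.1516
Node 0 (S = 150): continuation = e^(−0.08)·[0.5666·55.2951 + 0.4334·8.1516] = 32.1816; exercise value = 0.0000 ≤ continuation, so V_0 = 32.1816

$32.18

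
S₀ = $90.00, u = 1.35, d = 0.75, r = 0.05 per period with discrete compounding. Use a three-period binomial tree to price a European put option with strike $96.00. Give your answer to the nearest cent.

$15.23

Risk-neutral probability p = (1 + 0.05 − 0.75)/(1.35 − 0.75) = 0.3000/0.6000 = 0.5000
Terminal stock prices: S_uuu = 221.4, S_uud = 123, S_udd = 68.34, S_ddd = 37.97
Terminal payoffs (K − S): max(-125.4, 0) = 0, max(-27.02, 0) = 0, max(27.66, 0) = 27.66, max(58.03, 0) = 58.03
Node uu (S = 164): V_uu = 1/1.05·[0.5000·0.0000 + 0.5000·0.0000] = 0.0000
Node ud (S = 91.13): V_ud = 1/1.05·[0.5000·0.0000 + 0.5000·27.6562] = 13.1696
Node dd (S = 50.62): V_dd = 1/1.05·[0.5000·27.6562 + 0.5000·58.0312] = 40.8036
Node u (S = 121.5): V_u = 1/1.05·[0.5000·0.0000 + 0.5000·13.1696] = 6.2713
Node d (S = 67.5): V_d = 1/1.05·[0.5000·13.1696 + 0.5000·40.8036] = 25.7015
Node 0 (S = 90): V_0 = 1/1.05·[0.5000·6.2713 + 0.5000·25.7015] = 15.2251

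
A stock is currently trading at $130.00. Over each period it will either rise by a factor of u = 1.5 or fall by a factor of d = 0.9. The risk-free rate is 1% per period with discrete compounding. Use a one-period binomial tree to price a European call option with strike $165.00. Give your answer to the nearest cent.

$5.45

Risk-neutral probability p = (1 + 0.01 − 0.9)/(1.5 − 0.9) = 0.1100/0.6000 = 0.1833
Terminal stock prices: S_u = 195, S_d = 117
Terminal payoffs (S − K): max(30, 0) = 30, max(-48, 0) = 0
Node 0 (S = 130): V_0 = 1/1.01·[0.1833·30.0000 + 0.8167·0.0000] = 5.4455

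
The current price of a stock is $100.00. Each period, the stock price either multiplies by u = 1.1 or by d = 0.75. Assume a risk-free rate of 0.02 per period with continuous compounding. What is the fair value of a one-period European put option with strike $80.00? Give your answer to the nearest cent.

$1.12

Risk-neutral probability p = (e^0.02 − 0.75)/(1.1 − 0.75) = 0.2702/0.3500 = 0.7720
Terminal stock prices: S_u = 110, S_d = 75
Terminal payoffs (K − S): max(-30, 0) = 0, max(5, 0) = 5
Node 0 (S = 100): V_0 = e^(−0.02)·[0.7720·0.0000 + 0.2280·5.0000] = 1.1174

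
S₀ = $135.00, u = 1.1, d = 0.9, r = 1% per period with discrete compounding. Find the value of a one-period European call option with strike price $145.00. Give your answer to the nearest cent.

$1.91

Risk-neutral probability p = (1 + 0.01 − 0.9)/(1.1 − 0.9) = 0.1100/0.2000 = 0.5500
Terminal stock prices: S_u = 148.5, S_d = 121.5
Terminal payoffs (S − K): max(3.5, 0) = 3.5, max(-23.5, 0) = 0
Node 0 (S = 135): V_0 = 1/1.01·[0.5500·3.5000 + 0.4500·0.0000] = 1.9059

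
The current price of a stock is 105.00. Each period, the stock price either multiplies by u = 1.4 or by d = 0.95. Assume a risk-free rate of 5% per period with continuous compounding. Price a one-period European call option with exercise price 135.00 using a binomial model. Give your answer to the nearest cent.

Risk-neutral probability p = (e^0.05 − 0.95)/(1.4 − 0.95) = 0.1013/0.4500 = 0.2250
Terminal stock prices: S_u = 147, S_d = 99.75
Terminal payoffs (S − K): max(12, 0) = 12, max(-35.25, 0) = 0
Node 0 (S = 105): V_0 = e^(−0.05)·[0.2250·12.0000 + 0.7750·0.0000] = 2.5689

2.57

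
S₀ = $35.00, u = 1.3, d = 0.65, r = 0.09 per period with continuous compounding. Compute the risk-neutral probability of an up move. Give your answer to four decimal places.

Risk-neutral probability p = (e^0.09 − 0.65)/(1.3 − 0.65) = 0.4442/0.6500 = 0.6833

p = 0.6833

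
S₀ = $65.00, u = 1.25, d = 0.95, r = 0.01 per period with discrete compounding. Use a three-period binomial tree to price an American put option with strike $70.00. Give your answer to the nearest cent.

Risk-neutral probability p = (1 + 0.01 − 0.95)/(1.25 − 0.95) = 0.0600/0.3000 = 0.2000
Terminal stock prices: S_uuu = 127, S_uud = 96.48, S_udd = 73.33, S_ddd = 55.73
Terminal payoffs (K − S): max(-56.95, 0) = 0, max(-26.48, 0) = 0, max(-3.328, 0) = 0, max(14.27, 0) = 14.27
Node uu (S = 101.6): continuation = 1/1.01·[0.2000·0.0000 + 0.8000·0.0000] = 0.0000; exercise value = 0.0000 ≤ continuation, so V_uu = 0.0000
Node ud (S = 77.19): continuation = 1/1.01·[0.2000·0.0000 + 0.8000·0.0000] = 0.0000; exercise value = 0.0000 ≤ continuation, so V_ud = 0.0000
Node dd (S = 58.66): continuation = 1/1.01·[0.2000·0.0000 + 0.8000·14.2706] = 11.3035; exercise value = 11.3375 > continuation, so V_dd = 11.3375 (exercise)
Node u (S = 81.25): continuation = 1/1.01·[0.2000·0.0000 + 0.8000·0.0000] = 0.0000; exercise value = 0.0000 ≤ continuation, so V_u = 0.0000
Node d (S = 61.75): continuation = 1/1.01·[0.2000·0.0000 + 0.8000·11.3375] = 8.9802; exercise value = 8.2500 ≤ continuation, so V_d = 8.9802
Node 0 (S = 65): continuation = 1/1.01·[0.2000·0.0000 + 0.8000·8.9802] = 7.1130; exercise value = 5.0000 ≤ continuation, so V_0 = 7.1130

$7.11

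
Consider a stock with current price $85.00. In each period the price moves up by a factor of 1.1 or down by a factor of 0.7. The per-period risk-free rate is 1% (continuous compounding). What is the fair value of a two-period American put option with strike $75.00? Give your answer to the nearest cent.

Risk-neutral probability p = (e^0.01 − 0.7)/(1.1 − 0.7) = 0.3101/0.4000 = 0.7751
Terminal stock prices: S_uu = 102.9, S_ud = 65.45, S_dd = 41.65
Terminal payoffs (K − S): max(-27.85, 0) = 0, max(9.55, 0) = 9.55, max(33.35, 0) = 33.35
Node u (S = 93.5): continuation = e^(−0.01)·[0.7751·0.0000 + 0.2249·9.5500] = 2.1262; exercise value = 0.0000 ≤ continuation, so V_u = 2.1262
Node d (S = 59.5): continuation = e^(−0.01)·[0.7751·9.5500 + 0.2249·33.3500] = 14.7537; exercise value = 15.5000 > continuation, so V_d = 15.5000 (exercise)
Node 0 (S = 85): continuation = e^(−0.01)·[0.7751·2.1262 + 0.2249·15.5000] = 5.0825; exercise value = 0.0000 ≤ continuation, so V_0 = 5.0825

$5.08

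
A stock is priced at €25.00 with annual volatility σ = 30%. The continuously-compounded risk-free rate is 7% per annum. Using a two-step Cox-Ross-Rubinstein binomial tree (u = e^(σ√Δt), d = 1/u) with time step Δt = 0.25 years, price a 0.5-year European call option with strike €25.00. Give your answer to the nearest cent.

€2.29

CRR parameters: u = e^(σ√Δt) = e^(0.3·√0.25) = 1.1618, d = 1/u = 0.8607
Per-period rate: rΔt = 0.07·0.25 = 0.0175, so R = e^0.0175 = 1.0177
Risk-neutral probability p = (e^0.0175 − 0.8607)/(1.1618 − 0.8607) = 0.1569/0.3011 = 0.5212
Terminal stock prices: S_uu = 33.75, S_ud = 25, S_dd = 18.52
Terminal payoffs (S − K): max(8.746, 0) = 8.746, max(0, 0) = 0, max(-6.48, 0) = 0
Node u (S = 29.05): V_u = e^(−0.0175)·[0.5212·8.7465 + 0.4788·0.0000] = 4.4796
Node d (S = 21.52): V_d = e^(−0.0175)·[0.5212·0.0000 + 0.4788·0.0000] = 0.0000
Node 0 (S = 25): V_0 = e^(−0.0175)·[0.5212·4.4796 + 0.4788·0.0000] = 2.2942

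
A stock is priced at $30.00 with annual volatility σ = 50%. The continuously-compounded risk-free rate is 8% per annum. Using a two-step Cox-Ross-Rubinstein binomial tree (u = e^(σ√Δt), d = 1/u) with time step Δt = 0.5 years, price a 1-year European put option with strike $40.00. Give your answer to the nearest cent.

$11.16

CRR parameters: u = e^(σ√Δt) = e^(0.5·√0.5) = 1.4241, d = 1/u = 0.7022
Per-period rate: rΔt = 0.08·0.5 = 0.04, so R = e^0.04 = 1.0408
Risk-neutral probability p = (e^0.04 − 0.7022)/(1.4241 − 0.7022) = 0.3386/0.7219 = 0.4691
Terminal stock prices: S_uu = 60.84, S_ud = 30, S_dd = 14.79
Terminal payoffs (K − S): max(-20.84, 0) = 0, max(10, 0) = 10, max(25.21, 0) = 25.21
Node u (S = 42.72): V_u = e^(−0.04)·[0.4691·0.0000 + 0.5309·10.0000] = 5.1013
Node d (S = 21.07): V_d = e^(−0.04)·[0.4691·10.0000 + 0.5309·25.2079] = 17.3659
Node 0 (S = 30): V_0 = e^(−0.04)·[0.4691·5.1013 + 0.5309·17.3659] = 11.1578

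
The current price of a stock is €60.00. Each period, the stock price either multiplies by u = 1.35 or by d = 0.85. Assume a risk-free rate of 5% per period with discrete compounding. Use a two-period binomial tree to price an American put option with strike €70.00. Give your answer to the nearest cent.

€11.11

Risk-neutral probability p = (1 + 0.05 − 0.85)/(1.35 − 0.85) = 0.2000/0.5000 = 0.4000
Terminal stock prices: S_uu = 109.4, S_ud = 68.85, S_dd = 43.35
Terminal payoffs (K − S): max(-39.35, 0) = 0, max(1.15, 0) = 1.15, max(26.65, 0) = 26.65
Node u (S = 81): continuation = 1/1.05·[0.4000·0.0000 + 0.6000·1.1500] = 0.6571; exercise value = 0.0000 ≤ continuation, so V_u = 0.6571
Node d (S = 51): continuation = 1/1.05·[0.4000·1.1500 + 0.6000·26.6500] = 15.6667; exercise value = 19.0000 > continuation, so V_d = 19.0000 (exercise)
Node 0 (S = 60): continuation = 1/1.05·[0.4000·0.6571 + 0.6000·19.0000] = 11.1075; exercise value = 10.0000 ≤ continuation, so V_0 = 11.1075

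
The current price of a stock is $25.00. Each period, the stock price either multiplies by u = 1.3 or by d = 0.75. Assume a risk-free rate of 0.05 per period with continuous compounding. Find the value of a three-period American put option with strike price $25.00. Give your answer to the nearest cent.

Risk-neutral probability p = (e^0.05 − 0.75)/(1.3 − 0.75) = 0.3013/0.5500 = 0.5478
Terminal stock prices: S_uuu = 54.93, S_uud = 31.69, S_udd = 18.28, S_ddd = 10.55
Terminal payoffs (K − S): max(-29.93, 0) = 0, max(-6.688, 0) = 0, max(6.719, 0) = 6.719, max(14.45, 0) = 14.45
Node uu (S = 42.25): continuation = e^(−0.05)·[0.5478·0.0000 + 0.4522·0.0000] = 0.0000; exercise value = 0.0000 ≤ continuation, so V_uu = 0.0000
Node ud (S = 24.38): continuation = e^(−0.05)·[0.5478·0.0000 + 0.4522·6.7188] = 2.8903; exercise value = 0.6250 ≤ continuation, so V_ud = 2.8903
Node dd (S = 14.06): continuation = e^(−0.05)·[0.5478·6.7188 + 0.4522·14.4531] = 9.7182; exercise value = 10.9375 > continuation, so V_dd = 10.9375 (exercise)
Node u (S = 32.5): continuation = e^(−0.05)·[0.5478·0.0000 + 0.4522·2.8903] = 1.2433; exercise value = 0.0000 ≤ continuation, so V_u = 1.2433
Node d (S = 18.75): continuation = e^(−0.05)·[0.5478·2.8903 + 0.4522·10.9375] = 6.2111; exercise value = 6.2500 > continuation, so V_d = 6.2500 (exercise)
Node 0 (S = 25): continuation = e^(−0.05)·[0.5478·1.2433 + 0.4522·6.2500] = 3.3365; exercise value = 0.0000 ≤ continuation, so V_0 = 3.3365

$3.34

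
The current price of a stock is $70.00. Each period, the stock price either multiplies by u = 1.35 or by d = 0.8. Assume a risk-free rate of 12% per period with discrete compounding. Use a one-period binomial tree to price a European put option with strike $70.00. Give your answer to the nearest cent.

Risk-neutral probability p = (1 + 0.12 − 0.8)/(1.35 − 0.8) = 0.3200/0.5500 = 0.5818
Terminal stock prices: S_u = 94.5, S_d = 56
Terminal payoffs (K − S): max(-24.5, 0) = 0, max(14, 0) = 14
Node 0 (S = 70): V_0 = 1/1.12·[0.5818·0.0000 + 0.4182·14.0000] = 5.2273

$5.23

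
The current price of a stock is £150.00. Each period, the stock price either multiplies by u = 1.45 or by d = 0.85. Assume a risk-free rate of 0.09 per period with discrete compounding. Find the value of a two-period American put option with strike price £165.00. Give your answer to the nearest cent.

£20.64

Risk-neutral probability p = (1 + 0.09 − 0.85)/(1.45 − 0.85) = 0.2400/0.6000 = 0.4000
Terminal stock prices: S_uu = 315.4, S_ud = 184.9, S_dd = 108.4
Terminal payoffs (K − S): max(-150.4, 0) = 0, max(-19.88, 0) = 0, max(56.63, 0) = 56.63
Node u (S = 217.5): continuation = 1/1.09·[0.4000·0.0000 + 0.6000·0.0000] = 0.0000; exercise value = 0.0000 ≤ continuation, so V_u = 0.0000
Node d (S = 127.5): continuation = 1/1.09·[0.4000·0.0000 + 0.6000·56.6250] = 31.1697; exercise value = 37.5000 > continuation, so V_d = 37.5000 (exercise)
Node 0 (S = 150): continuation = 1/1.09·[0.4000·0.0000 + 0.6000·37.5000] = 20.6422; exercise value = 15.0000 ≤ continuation, so V_0 = 20.6422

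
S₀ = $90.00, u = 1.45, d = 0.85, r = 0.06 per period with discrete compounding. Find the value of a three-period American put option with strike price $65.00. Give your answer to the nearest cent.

$2.24

Risk-neutral probability p = (1 + 0.06 − 0.85)/(1.45 − 0.85) = 0.2100/0.6000 = 0.3500
Terminal stock prices: S_uuu = 274.4, S_uud = 160.8, S_udd = 94.29, S_ddd = 55.27
Terminal payoffs (K − S): max(-209.4, 0) = 0, max(-95.84, 0) = 0, max(-29.29, 0) = 0, max(9.729, 0) = 9.729
Node uu (S = 189.2): continuation = 1/1.06·[0.3500·0.0000 + 0.6500·0.0000] = 0.0000; exercise value = 0.0000 ≤ continuation, so V_uu = 0.0000
Node ud (S = 110.9): continuation = 1/1.06·[0.3500·0.0000 + 0.6500·0.0000] = 0.0000; exercise value = 0.0000 ≤ continuation, so V_ud = 0.0000
Node dd (S = 65.02): continuation = 1/1.06·[0.3500·0.0000 + 0.6500·9.7288] = 5.9657; exercise value = 0.0000 ≤ continuation, so V_dd = 5.9657
Node u (S = 130.5): continuation = 1/1.06·[0.3500·0.0000 + 0.6500·0.0000] = 0.0000; exercise value = 0.0000 ≤ continuation, so V_u = 0.0000
Node d (S = 76.5): continuation = 1/1.06·[0.3500·0.0000 + 0.6500·5.9657] = 3.6582; exercise value = 0.0000 ≤ continuation, so V_d = 3.6582
Node 0 (S = 90): continuation = 1/1.06·[0.3500·0.0000 + 0.6500·3.6582] = 2.2433; exercise value = 0.0000 ≤ continuation, so V_0 = 2.2433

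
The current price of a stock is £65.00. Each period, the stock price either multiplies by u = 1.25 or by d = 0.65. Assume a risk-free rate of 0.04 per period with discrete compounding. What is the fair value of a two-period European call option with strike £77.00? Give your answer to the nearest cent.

Risk-neutral probability p = (1 + 0.04 − 0.65)/(1.25 − 0.65) = 0.3900/0.6000 = 0.6500
Terminal stock prices: S_uu = 101.6, S_ud = 52.81, S_dd = 27.46
Terminal payoffs (S − K): max(24.56, 0) = 24.56, max(-24.19, 0) = 0, max(-49.54, 0) = 0
Node u (S = 81.25): V_u = 1/1.04·[0.6500·24.5625 + 0.3500·0.0000] = 15.3516
Node d (S = 42.25): V_d = 1/1.04·[0.6500·0.0000 + 0.3500·0.0000] = 0.0000
Node 0 (S = 65): V_0 = 1/1.04·[0.6500·15.3516 + 0.3500·0.0000] = 9.5947

£9.59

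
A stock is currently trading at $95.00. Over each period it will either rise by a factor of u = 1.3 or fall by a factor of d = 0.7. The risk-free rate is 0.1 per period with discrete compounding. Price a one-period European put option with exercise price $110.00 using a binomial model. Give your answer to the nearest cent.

Risk-neutral probability p = (1 + 0.1 − 0.7)/(1.3 − 0.7) = 0.4000/0.6000 = 0.6667
Terminal stock prices: S_u = 123.5, S_d = 66.5
Terminal payoffs (K − S): max(-13.5, 0) = 0, max(43.5, 0) = 43.5
Node 0 (S = 95): V_0 = 1/1.1·[0.6667·0.0000 + 0.3333·43.5000] = 13.1818

$13.18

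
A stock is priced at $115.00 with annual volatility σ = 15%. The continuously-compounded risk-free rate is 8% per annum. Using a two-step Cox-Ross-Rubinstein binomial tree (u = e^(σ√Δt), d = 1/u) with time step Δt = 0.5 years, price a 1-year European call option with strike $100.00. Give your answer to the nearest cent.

$23.41

CRR parameters: u = e^(σ√Δt) = e^(0.15·√0.5) = 1.1119, d = 1/u = 0.8994
Per-period rate: rΔt = 0.08·0.5 = 0.04, so R = e^0.04 = 1.0408
Risk-neutral probability p = (e^0.04 − 0.8994)/(1.1119 − 0.8994) = 0.1414/0.2125 = 0.6655
Terminal stock prices: S_uu = 142.2, S_ud = 115, S_dd = 93.02
Terminal payoffs (S − K): max(42.18, 0) = 42.18, max(15, 0) = 15, max(-6.981, 0) = 0
Node u (S = 127.9): V_u = e^(−0.04)·[0.6655·42.1758 + 0.3345·15.0000] = 31.7890
Node d (S = 103.4): V_d = e^(−0.04)·[0.6655·15.0000 + 0.3345·0.0000] = 9.5915
Node 0 (S = 115): V_0 = e^(−0.04)·[0.6655·31.7890 + 0.3345·9.5915] = 23.4093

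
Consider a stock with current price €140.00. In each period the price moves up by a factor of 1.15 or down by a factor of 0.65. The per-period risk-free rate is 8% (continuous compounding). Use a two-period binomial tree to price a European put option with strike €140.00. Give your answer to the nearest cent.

€8.19

Risk-neutral probability p = (e^0.08 − 0.65)/(1.15 − 0.65) = 0.4333/0.5000 = 0.8666
Terminal stock prices: S_uu = 185.1, S_ud = 104.7, S_dd = 59.15
Terminal payoffs (K − S): max(-45.15, 0) = 0, max(35.35, 0) = 35.35, max(80.85, 0) = 80.85
Node u (S = 161): V_u = e^(−0.08)·[0.8666·0.0000 + 0.1334·35.3500] = 4.3540
Node d (S = 91): V_d = e^(−0.08)·[0.8666·35.3500 + 0.1334·80.8500] = 38.2363
Node 0 (S = 140): V_0 = e^(−0.08)·[0.8666·4.3540 + 0.1334·38.2363] = 8.1924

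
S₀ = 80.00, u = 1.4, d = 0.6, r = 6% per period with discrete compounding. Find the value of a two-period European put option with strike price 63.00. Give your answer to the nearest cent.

Risk-neutral probability p = (1 + 0.06 − 0.6)/(1.4 − 0.6) = 0.4600/0.8000 = 0.5750
Terminal stock prices: S_uu = 156.8, S_ud = 67.2, S_dd = 28.8
Terminal payoffs (K − S): max(-93.8, 0) = 0, max(-4.2, 0) = 0, max(34.2, 0) = 34.2
Node u (S = 112): V_u = 1/1.06·[0.5750·0.0000 + 0.4250·0.0000] = 0.0000
Node d (S = 48): V_d = 1/1.06·[0.5750·0.0000 + 0.4250·34.2000] = 13.7123
Node 0 (S = 80): V_0 = 1/1.06·[0.5750·0.0000 + 0.4250·13.7123] = 5.4978

5.50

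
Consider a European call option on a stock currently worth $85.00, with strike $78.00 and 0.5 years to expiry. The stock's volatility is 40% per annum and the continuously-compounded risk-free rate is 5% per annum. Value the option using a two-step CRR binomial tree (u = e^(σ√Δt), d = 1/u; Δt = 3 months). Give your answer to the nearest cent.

$14.44

CRR parameters: u = e^(σ√Δt) = e^(0.4·√0.25) = 1.2214, d = 1/u = 0.8187
Per-period rate: rΔt = 0.05·0.25 = 0.0125, so R = e^0.0125 = 1.0126
Risk-neutral probability p = (e^0.0125 − 0.8187)/(1.2214 − 0.8187) = 0.1938/0.4027 = 0.4814
Terminal stock prices: S_uu = 126.8, S_ud = 85, S_dd = 56.98
Terminal payoffs (S − K): max(48.81, 0) = 48.81, max(7, 0) = 7, max(-21.02, 0) = 0
Node u (S = 103.8): V_u = e^(−0.0125)·[0.4814·48.8051 + 0.5186·7.0000] = 26.7882
Node d (S = 69.59): V_d = e^(−0.0125)·[0.4814·7.0000 + 0.5186·0.0000] = 3.3280
Node 0 (S = 85): V_0 = e^(−0.0125)·[0.4814·26.7882 + 0.5186·3.3280] = 14.4402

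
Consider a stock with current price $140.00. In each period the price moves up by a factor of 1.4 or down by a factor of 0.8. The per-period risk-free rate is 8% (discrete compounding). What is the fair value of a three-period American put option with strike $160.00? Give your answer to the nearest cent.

Risk-neutral probability p = (1 + 0.08 − 0.8)/(1.4 − 0.8) = 0.2800/0.6000 = 0.4667
Terminal stock prices: S_uuu = 384.2, S_uud = 219.5, S_udd = 125.4, S_ddd = 71.68
Terminal payoffs (K − S): max(-224.2, 0) = 0, max(-59.52, 0) = 0, max(34.56, 0) = 34.56, max(88.32, 0) = 88.32
Node uu (S = 274.4): continuation = 1/1.08·[0.4667·0.0000 + 0.5333·0.0000] = 0.0000; exercise value = 0.0000 ≤ continuation, so V_uu = 0.0000
Node ud (S = 156.8): continuation = 1/1.08·[0.4667·0.0000 + 0.5333·34.5600] = 17.0667; exercise value = 3.2000 ≤ continuation, so V_ud = 17.0667
Node dd (S = 89.6): continuation = 1/1.08·[0.4667·34.5600 + 0.5333·88.3200] = 58.5481; exercise value = 70.4000 > continuation, so V_dd = 70.4000 (exercise)
Node u (S = 196): continuation = 1/1.08·[0.4667·0.0000 + 0.5333·17.0667] = 8.4280; exercise value = 0.0000 ≤ continuation, so V_u = 8.4280
Node d (S = 112): continuation = 1/1.08·[0.4667·17.0667 + 0.5333·70.4000] = 42.1399; exercise value = 48.0000 > continuation, so V_d = 48.0000 (exercise)
Node 0 (S = 140): continuation = 1/1.08·[0.4667·8.4280 + 0.5333·48.0000] = 27.3454; exercise value = 20.0000 ≤ continuation, so V_0 = 27.3454

$27.35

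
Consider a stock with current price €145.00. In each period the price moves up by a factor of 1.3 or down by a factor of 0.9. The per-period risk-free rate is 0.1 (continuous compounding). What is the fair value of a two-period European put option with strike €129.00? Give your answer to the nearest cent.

Risk-neutral probability p = (e^0.1 − 0.9)/(1.3 − 0.9) = 0.2052/0.4000 = 0.5129
Terminal stock prices: S_uu = 245.1, S_ud = 169.7, S_dd = 117.5
Terminal payoffs (K − S): max(-116.1, 0) = 0, max(-40.65, 0) = 0, max(11.55, 0) = 11.55
Node u (S = 188.5): V_u = e^(−0.1)·[0.5129·0.0000 + 0.4871·0.0000] = 0.0000
Node d (S = 130.5): V_d = e^(−0.1)·[0.5129·0.0000 + 0.4871·11.5500] = 5.0903
Node 0 (S = 145): V_0 = e^(−0.1)·[0.5129·0.0000 + 0.4871·5.0903] = 2.2434

€2.24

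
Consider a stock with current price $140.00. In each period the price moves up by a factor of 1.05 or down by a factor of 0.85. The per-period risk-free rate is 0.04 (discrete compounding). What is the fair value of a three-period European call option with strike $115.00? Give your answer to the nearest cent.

Risk-neutral probability p = (1 + 0.04 − 0.85)/(1.05 − 0.85) = 0.1900/0.2000 = 0.9500
Terminal stock prices: S_uuu = 162.1, S_uud = 131.2, S_udd = 106.2, S_ddd = 85.98
Terminal payoffs (S − K): max(47.07, 0) = 47.07, max(16.2, 0) = 16.2, max(-8.793, 0) = 0, max(-29.02, 0) = 0
Node uu (S = 154.3): V_uu = 1/1.04·[0.9500·47.0675 + 0.0500·16.1975] = 43.7731
Node ud (S = 125): V_ud = 1/1.04·[0.9500·16.1975 + 0.0500·0.0000] = 14.7958
Node dd (S = 101.1): V_dd = 1/1.04·[0.9500·0.0000 + 0.0500·0.0000] = 0.0000
Node u (S = 147): V_u = 1/1.04·[0.9500·43.7731 + 0.0500·14.7958] = 40.6964
Node d (S = 119): V_d = 1/1.04·[0.9500·14.7958 + 0.0500·0.0000] = 13.5154
Node 0 (S = 140): V_0 = 1/1.04·[0.9500·40.6964 + 0.0500·13.5154] = 37.8243

$37.82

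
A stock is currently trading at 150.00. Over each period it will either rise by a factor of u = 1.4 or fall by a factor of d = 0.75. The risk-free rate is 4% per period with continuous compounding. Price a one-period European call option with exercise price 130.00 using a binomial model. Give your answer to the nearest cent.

34.39

Risk-neutral probability p = (e^0.04 − 0.75)/(1.4 − 0.75) = 0.2908/0.6500 = 0.4474
Terminal stock prices: S_u = 210, S_d = 112.5
Terminal payoffs (S − K): max(80, 0) = 80, max(-17.5, 0) = 0
Node 0 (S = 150): V_0 = e^(−0.04)·[0.4474·80.0000 + 0.5526·0.0000] = 34.3887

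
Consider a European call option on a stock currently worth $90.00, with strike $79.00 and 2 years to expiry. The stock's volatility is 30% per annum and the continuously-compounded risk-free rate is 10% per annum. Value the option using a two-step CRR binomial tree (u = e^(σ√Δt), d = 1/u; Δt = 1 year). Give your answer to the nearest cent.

$29.23

CRR parameters: u = e^(σ√Δt) = e^(0.3·√1) = 1.3499, d = 1/u = 0.7408
Per-period rate: rΔt = 0.1·1 = 0.1, so R = e^0.1 = 1.1052
Risk-neutral probability p = (e^0.1 − 0.7408)/(1.3499 − 0.7408) = 0.3644/0.6090 = 0.5982
Terminal stock prices: S_uu = 164, S_ud = 90, S_dd = 49.39
Terminal payoffs (S − K): max(84.99, 0) = 84.99, max(11, 0) = 11, max(-29.61, 0) = 0
Node u (S = 121.5): V_u = e^(−0.1)·[0.5982·84.9907 + 0.4018·11.0000] = 50.0051
Node d (S = 66.67): V_d = e^(−0.1)·[0.5982·11.0000 + 0.4018·0.0000] = 5.9544
Node 0 (S = 90): V_0 = e^(−0.1)·[0.5982·50.0051 + 0.4018·5.9544] = 29.2329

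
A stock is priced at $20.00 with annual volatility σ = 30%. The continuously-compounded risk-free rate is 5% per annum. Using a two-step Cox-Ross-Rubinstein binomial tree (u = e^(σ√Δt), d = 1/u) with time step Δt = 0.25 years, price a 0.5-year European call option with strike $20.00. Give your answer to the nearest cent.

CRR parameters: u = e^(σ√Δt) = e^(0.3·√0.25) = 1.1618, d = 1/u = 0.8607
Per-period rate: rΔt = 0.05·0.25 = 0.0125, so R = e^0.0125 = 1.0126
Risk-neutral probability p = (e^0.0125 − 0.8607)/(1.1618 − 0.8607) = 0.1519/0.3011 = 0.5043
Terminal stock prices: S_uu = 27, S_ud = 20, S_dd = 14.82
Terminal payoffs (S − K): max(6.997, 0) = 6.997, max(0, 0) = 0, max(-5.184, 0) = 0
Node u (S = 23.24): V_u = e^(−0.0125)·[0.5043·6.9972 + 0.4957·0.0000] = 3.4851
Node d (S = 17.21): V_d = e^(−0.0125)·[0.5043·0.0000 + 0.4957·0.0000] = 0.0000
Node 0 (S = 20): V_0 = e^(−0.0125)·[0.5043·3.4851 + 0.4957·0.0000] = 1.7359

$1.74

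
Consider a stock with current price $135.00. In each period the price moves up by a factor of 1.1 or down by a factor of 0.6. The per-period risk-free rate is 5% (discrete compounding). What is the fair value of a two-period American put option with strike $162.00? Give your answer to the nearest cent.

Risk-neutral probability p = (1 + 0.05 − 0.6)/(1.1 − 0.6) = 0.4500/0.5000 = 0.9000
Terminal stock prices: S_uu = 163.4, S_ud = 89.1, S_dd = 48.6
Terminal payoffs (K − S): max(-1.35, 0) = 0, max(72.9, 0) = 72.9, max(113.4, 0) = 113.4
Node u (S = 148.5): continuation = 1/1.05·[0.9000·0.0000 + 0.1000·72.9000] = 6.9429; exercise value = 13.5000 > continuation, so V_u = 13.5000 (exercise)
Node d (S = 81): continuation = 1/1.05·[0.9000·72.9000 + 0.1000·113.4000] = 73.2857; exercise value = 81.0000 > continuation, so V_d = 81.0000 (exercise)
Node 0 (S = 135): continuation = 1/1.05·[0.9000·13.5000 + 0.1000·81.0000] = 19.2857; exercise value = 27.0000 > continuation, so V_0 = 27.0000 (exercise)

$27.00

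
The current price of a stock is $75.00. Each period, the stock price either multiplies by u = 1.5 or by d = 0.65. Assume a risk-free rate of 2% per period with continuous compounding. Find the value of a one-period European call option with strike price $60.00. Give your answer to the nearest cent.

Risk-neutral probability p = (e^0.02 − 0.65)/(1.5 − 0.65) = 0.3702/0.8500 = 0.4355
Terminal stock prices: S_u = 112.5, S_d = 48.75
Terminal payoffs (S − K): max(52.5, 0) = 52.5, max(-11.25, 0) = 0
Node 0 (S = 75): V_0 = e^(−0.02)·[0.4355·52.5000 + 0.5645·0.0000] = 22.4126

$22.41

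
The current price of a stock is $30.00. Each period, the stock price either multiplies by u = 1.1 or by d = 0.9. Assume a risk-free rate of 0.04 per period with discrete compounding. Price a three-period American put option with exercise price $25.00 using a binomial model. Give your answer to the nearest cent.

$0.08

Risk-neutral probability p = (1 + 0.04 − 0.9)/(1.1 − 0.9) = 0.1400/0.2000 = 0.7000
Terminal stock prices: S_uuu = 39.93, S_uud = 32.67, S_udd = 26.73, S_ddd = 21.87
Terminal payoffs (K − S): max(-14.93, 0) = 0, max(-7.67, 0) = 0, max(-1.73, 0) = 0, max(3.13, 0) = 3.13
Node uu (S = 36.3): continuation = 1/1.04·[0.7000·0.0000 + 0.3000·0.0000] = 0.0000; exercise value = 0.0000 ≤ continuation, so V_uu = 0.0000
Node ud (S = 29.7): continuation = 1/1.04·[0.7000·0.0000 + 0.3000·0.0000] = 0.0000; exercise value = 0.0000 ≤ continuation, so V_ud = 0.0000
Node dd (S = 24.3): continuation = 1/1.04·[0.7000·0.0000 + 0.3000·3.1300] = 0.9029; exercise value = 0.7000 ≤ continuation, so V_dd = 0.9029
Node u (S = 33): continuation = 1/1.04·[0.7000·0.0000 + 0.3000·0.0000] = 0.0000; exercise value = 0.0000 ≤ continuation, so V_u = 0.0000
Node d (S = 27): continuation = 1/1.04·[0.7000·0.0000 + 0.3000·0.9029] = 0.2604; exercise value = 0.0000 ≤ continuation, so V_d = 0.2604
Node 0 (S = 30): continuation = 1/1.04·[0.7000·0.0000 + 0.3000·0.2604] = 0.0751; exercise value = 0.0000 ≤ continuation, so V_0 = 0.0751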